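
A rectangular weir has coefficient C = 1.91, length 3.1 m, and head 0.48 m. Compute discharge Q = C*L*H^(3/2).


Q = C * L * H^(3/2) = 1.91 * 3.1 * 0.48^1.5 = 1.91 * 3.1 * 0.332554

1.9691 m^3/s


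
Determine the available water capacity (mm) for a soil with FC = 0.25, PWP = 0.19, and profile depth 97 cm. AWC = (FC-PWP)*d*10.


AWC = (FC - PWP) * d * 10
AWC = (0.25 - 0.19) * 97 * 10
AWC = 0.0600 * 97 * 10

58.2000 mm


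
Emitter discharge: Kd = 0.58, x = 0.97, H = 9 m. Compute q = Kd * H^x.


q = Kd * H^x = 0.58 * 9^0.97 = 0.58 * 8.425879

4.8870 L/h


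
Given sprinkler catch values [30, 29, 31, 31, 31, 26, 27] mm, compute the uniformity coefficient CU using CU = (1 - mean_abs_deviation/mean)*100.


mean = 29.285714 mm
MAD = 1.673469 mm
CU = (1 - 1.673469/29.285714)*100

94.2857 %


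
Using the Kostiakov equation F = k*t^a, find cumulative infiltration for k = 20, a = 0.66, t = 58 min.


F = k * t^a = 20 * 58^0.66
F = 20 * 14.583524

291.6705 mm


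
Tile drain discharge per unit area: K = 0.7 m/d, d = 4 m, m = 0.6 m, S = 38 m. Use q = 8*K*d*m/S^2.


q = 8*K*d*m/S^2
q = 8*0.7*4*0.6/38^2
q = 13.4400 / 1444

0.0093 m/d


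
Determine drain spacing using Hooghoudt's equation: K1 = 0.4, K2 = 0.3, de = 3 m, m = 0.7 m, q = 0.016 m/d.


S^2 = 8*K2*de*m/q + 4*K1*m^2/q
S^2 = 8*0.3*3*0.7/0.016 + 4*0.4*0.7^2/0.016
S = sqrt(364.0000)

19.0788 m


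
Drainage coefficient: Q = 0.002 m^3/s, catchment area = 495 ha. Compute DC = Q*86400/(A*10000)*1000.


DC = Q * 86400 / (A * 10000) * 1000
DC = 0.002 * 86400 / (495 * 10000) * 1000
DC = 172800.0000 / 4950000

0.0349 mm/day


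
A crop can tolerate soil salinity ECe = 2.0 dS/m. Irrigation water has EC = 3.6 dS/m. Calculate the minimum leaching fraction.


LR = ECiw / (5*ECe - ECiw)
LR = 3.6 / (5*2.0 - 3.6)
LR = 3.6 / 6.4000

0.5625


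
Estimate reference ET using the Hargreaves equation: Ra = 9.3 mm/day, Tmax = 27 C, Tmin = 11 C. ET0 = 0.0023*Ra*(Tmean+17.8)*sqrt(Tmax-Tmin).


Tmean = (Tmax + Tmin)/2 = (27 + 11)/2 = 19.0
ET0 = 0.0023 * 9.3 * (19.0 + 17.8) * sqrt(27 - 11)
ET0 = 0.0023 * 9.3 * 36.8 * 4.000000

3.1486 mm/day


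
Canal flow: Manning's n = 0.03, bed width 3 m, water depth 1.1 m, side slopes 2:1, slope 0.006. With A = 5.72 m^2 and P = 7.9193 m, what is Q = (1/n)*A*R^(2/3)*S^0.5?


R = A/P = 5.72/7.9193 = 0.722286
Q = (1/0.03) * 5.72 * 0.722286^(2/3) * 0.006^0.5

11.8893 m^3/s


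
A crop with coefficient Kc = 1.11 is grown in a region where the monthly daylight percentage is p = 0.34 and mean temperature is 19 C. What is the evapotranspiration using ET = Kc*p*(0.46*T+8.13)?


ET = Kc * p * (0.46*T + 8.13)
ET = 1.11 * 0.34 * (0.46*19 + 8.13)
ET = 1.11 * 0.34 * 16.8700

6.3667 mm/day


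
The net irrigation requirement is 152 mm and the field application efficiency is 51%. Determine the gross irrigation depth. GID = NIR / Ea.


Ea = 51% = 0.51
GID = NIR / Ea = 152 / 0.51 = 298.0392 mm

298.0392 mm


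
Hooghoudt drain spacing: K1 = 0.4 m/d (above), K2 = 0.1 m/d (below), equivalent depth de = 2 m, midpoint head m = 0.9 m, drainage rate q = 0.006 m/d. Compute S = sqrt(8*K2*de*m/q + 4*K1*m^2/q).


S^2 = 8*K2*de*m/q + 4*K1*m^2/q
S^2 = 8*0.1*2*0.9/0.006 + 4*0.4*0.9^2/0.006
S = sqrt(456.0000)

21.3542 m


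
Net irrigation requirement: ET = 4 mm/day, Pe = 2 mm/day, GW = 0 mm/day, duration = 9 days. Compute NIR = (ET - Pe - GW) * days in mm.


Daily deficit = ET - Pe - GW = 4 - 2 - 0 = 2 mm/day
NIR = 2 * 9 = 18 mm

18.0000 mm


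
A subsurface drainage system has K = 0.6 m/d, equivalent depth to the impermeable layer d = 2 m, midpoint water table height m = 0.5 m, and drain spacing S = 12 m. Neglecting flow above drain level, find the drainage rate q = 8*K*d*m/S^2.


q = 8*K*d*m/S^2
q = 8*0.6*2*0.5/12^2
q = 4.8000 / 144

0.0333 m/d


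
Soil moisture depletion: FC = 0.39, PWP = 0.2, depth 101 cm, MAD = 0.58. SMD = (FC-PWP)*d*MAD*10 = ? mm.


SMD = (FC - PWP) * d * MAD * 10
SMD = (0.39 - 0.2) * 101 * 0.58 * 10
SMD = 0.1900 * 101 * 0.58 * 10

111.3020 mm


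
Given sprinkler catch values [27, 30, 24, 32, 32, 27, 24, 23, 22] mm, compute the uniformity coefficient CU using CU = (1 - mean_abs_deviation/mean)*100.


mean = 26.777778 mm
MAD = 3.135802 mm
CU = (1 - 3.135802/26.777778)*100

88.2895 %


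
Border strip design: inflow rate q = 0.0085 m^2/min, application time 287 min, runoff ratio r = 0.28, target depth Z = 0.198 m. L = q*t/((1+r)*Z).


L = q*t/((1+r)*Z)
L = 0.0085*287/((1+0.28)*0.198)
L = 2.4395/0.25344

9.6256 m


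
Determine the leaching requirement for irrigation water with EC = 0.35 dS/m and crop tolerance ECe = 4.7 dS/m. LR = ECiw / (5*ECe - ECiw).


LR = ECiw / (5*ECe - ECiw)
LR = 0.35 / (5*4.7 - 0.35)
LR = 0.35 / 23.1500

0.0151


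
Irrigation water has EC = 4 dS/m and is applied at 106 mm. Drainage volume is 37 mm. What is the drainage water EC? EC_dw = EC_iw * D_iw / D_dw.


EC_dw = EC_iw * D_iw / D_dw
EC_dw = 4 * 106 / 37
EC_dw = 424 / 37

11.4595 dS/m


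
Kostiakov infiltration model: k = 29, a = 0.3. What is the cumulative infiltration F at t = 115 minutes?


F = k * t^a = 29 * 115^0.3
F = 29 * 4.151541

120.3947 mm


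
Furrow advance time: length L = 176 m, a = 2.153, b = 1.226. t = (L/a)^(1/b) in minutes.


t = (L/a)^(1/b)
t = (176/2.153)^(1/1.226)
t = 81.746400^(1/1.226)

36.3016 min


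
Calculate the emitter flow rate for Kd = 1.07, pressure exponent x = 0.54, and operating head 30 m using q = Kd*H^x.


q = Kd * H^x = 1.07 * 30^0.54 = 1.07 * 6.275459

6.7147 L/h


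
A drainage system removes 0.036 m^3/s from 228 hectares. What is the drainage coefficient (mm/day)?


DC = Q * 86400 / (A * 10000) * 1000
DC = 0.036 * 86400 / (228 * 10000) * 1000
DC = 3110400.0000 / 2280000

1.3642 mm/day


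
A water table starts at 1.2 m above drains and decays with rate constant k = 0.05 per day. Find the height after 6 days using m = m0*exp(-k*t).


m = m0 * exp(-k*t)
m = 1.2 * exp(-0.05 * 6)
m = 1.2 * exp(-0.3000)

0.8890 m


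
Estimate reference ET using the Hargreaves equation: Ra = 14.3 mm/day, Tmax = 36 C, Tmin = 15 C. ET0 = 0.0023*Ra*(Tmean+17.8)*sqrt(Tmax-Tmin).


Tmean = (Tmax + Tmin)/2 = (36 + 15)/2 = 25.5
ET0 = 0.0023 * 14.3 * (25.5 + 17.8) * sqrt(36 - 15)
ET0 = 0.0023 * 14.3 * 43.3 * 4.582576

6.5262 mm/day


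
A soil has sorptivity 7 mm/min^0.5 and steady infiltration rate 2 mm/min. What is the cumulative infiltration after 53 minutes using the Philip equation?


F = S*sqrt(t) + A*t
F = 7*sqrt(53) + 2*53
F = 7*7.280110 + 106

156.9608 mm


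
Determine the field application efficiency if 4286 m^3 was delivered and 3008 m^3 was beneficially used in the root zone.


Ea = V_root / V_field * 100 = 3008 / 4286 * 100 = 70.1820%

70.1820 %


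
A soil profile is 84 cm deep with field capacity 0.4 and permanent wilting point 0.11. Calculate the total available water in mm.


AWC = (FC - PWP) * d * 10
AWC = (0.4 - 0.11) * 84 * 10
AWC = 0.2900 * 84 * 10

243.6000 mm


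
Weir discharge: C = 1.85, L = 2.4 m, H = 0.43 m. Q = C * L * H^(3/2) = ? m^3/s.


Q = C * L * H^(3/2) = 1.85 * 2.4 * 0.43^1.5 = 1.85 * 2.4 * 0.281970

1.2519 m^3/s


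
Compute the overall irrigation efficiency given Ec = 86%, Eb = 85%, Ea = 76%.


Ec = 0.86, Eb = 0.85, Ea = 0.76
E = 0.86 * 0.85 * 0.76 * 100 = 55.5560%

55.5560 %


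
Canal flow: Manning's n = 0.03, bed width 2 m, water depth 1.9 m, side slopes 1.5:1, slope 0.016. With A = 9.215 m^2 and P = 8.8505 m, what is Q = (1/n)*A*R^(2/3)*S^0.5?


R = A/P = 9.215/8.8505 = 1.041184
Q = (1/0.03) * 9.215 * 1.041184^(2/3) * 0.016^0.5

39.9134 m^3/s


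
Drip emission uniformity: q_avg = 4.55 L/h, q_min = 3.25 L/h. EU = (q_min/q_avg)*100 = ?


EU = (q_min/q_avg)*100 = (3.25/4.55)*100 = 71.4286%

71.4286 %


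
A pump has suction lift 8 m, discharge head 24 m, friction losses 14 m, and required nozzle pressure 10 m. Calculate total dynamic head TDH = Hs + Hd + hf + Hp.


TDH = Hs + Hd + hf + Hp = 8 + 24 + 14 + 10 = 56

56 m


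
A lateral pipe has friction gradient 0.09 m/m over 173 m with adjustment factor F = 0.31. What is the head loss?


hf = J * L * F = 0.09 * 173 * 0.31 = 4.8267 m

4.8267 m


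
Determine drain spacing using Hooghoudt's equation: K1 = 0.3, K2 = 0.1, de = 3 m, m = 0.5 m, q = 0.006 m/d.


S^2 = 8*K2*de*m/q + 4*K1*m^2/q
S^2 = 8*0.1*3*0.5/0.006 + 4*0.3*0.5^2/0.006
S = sqrt(250.0000)

15.8114 m


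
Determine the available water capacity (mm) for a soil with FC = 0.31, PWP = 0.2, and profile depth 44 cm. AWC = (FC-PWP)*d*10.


AWC = (FC - PWP) * d * 10
AWC = (0.31 - 0.2) * 44 * 10
AWC = 0.1100 * 44 * 10

48.4000 mm


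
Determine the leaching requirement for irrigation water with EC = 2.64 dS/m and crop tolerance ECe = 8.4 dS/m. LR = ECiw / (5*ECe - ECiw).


LR = ECiw / (5*ECe - ECiw)
LR = 2.64 / (5*8.4 - 2.64)
LR = 2.64 / 39.3600

0.0671


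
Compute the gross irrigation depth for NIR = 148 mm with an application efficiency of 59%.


Ea = 59% = 0.59
GID = NIR / Ea = 148 / 0.59 = 250.8475 mm

250.8475 mm


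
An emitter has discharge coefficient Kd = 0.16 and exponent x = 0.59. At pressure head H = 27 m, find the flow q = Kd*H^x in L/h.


q = Kd * H^x = 0.16 * 27^0.59 = 0.16 * 6.990442

1.1185 L/h


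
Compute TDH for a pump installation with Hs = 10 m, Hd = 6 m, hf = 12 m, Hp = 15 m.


TDH = Hs + Hd + hf + Hp = 10 + 6 + 12 + 15 = 43

43 m


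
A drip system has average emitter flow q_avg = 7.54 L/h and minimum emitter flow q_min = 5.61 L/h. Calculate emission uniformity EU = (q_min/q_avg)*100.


EU = (q_min/q_avg)*100 = (5.61/7.54)*100 = 74.4032%

74.4032 %


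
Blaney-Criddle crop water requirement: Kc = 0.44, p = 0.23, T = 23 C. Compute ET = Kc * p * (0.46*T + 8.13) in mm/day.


ET = Kc * p * (0.46*T + 8.13)
ET = 0.44 * 0.23 * (0.46*23 + 8.13)
ET = 0.44 * 0.23 * 18.7100

1.8935 mm/day


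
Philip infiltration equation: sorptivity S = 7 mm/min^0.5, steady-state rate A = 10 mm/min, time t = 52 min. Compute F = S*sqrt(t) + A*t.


F = S*sqrt(t) + A*t
F = 7*sqrt(52) + 10*52
F = 7*7.211103 + 520

570.4777 mm


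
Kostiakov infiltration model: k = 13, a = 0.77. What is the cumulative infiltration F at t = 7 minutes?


F = k * t^a = 13 * 7^0.77
F = 13 * 4.474304

58.1660 mm


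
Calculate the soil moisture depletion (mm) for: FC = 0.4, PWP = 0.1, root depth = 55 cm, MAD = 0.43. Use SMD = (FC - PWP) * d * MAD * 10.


SMD = (FC - PWP) * d * MAD * 10
SMD = (0.4 - 0.1) * 55 * 0.43 * 10
SMD = 0.3000 * 55 * 0.43 * 10

70.9500 mm


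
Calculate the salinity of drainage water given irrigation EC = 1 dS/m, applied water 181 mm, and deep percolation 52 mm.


EC_dw = EC_iw * D_iw / D_dw
EC_dw = 1 * 181 / 52
EC_dw = 181 / 52

3.4808 dS/m


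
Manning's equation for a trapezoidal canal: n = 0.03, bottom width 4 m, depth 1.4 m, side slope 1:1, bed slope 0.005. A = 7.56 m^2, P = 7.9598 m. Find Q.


R = A/P = 7.56/7.9598 = 0.949773
Q = (1/0.03) * 7.56 * 0.949773^(2/3) * 0.005^0.5

17.2173 m^3/s


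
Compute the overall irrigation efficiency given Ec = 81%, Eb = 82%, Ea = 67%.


Ec = 0.81, Eb = 0.82, Ea = 0.67
E = 0.81 * 0.82 * 0.67 * 100 = 44.5014%

44.5014 %


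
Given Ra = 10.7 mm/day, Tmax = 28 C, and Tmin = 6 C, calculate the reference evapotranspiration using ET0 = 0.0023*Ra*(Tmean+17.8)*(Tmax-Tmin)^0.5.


Tmean = (Tmax + Tmin)/2 = (28 + 6)/2 = 17.0
ET0 = 0.0023 * 10.7 * (17.0 + 17.8) * sqrt(28 - 6)
ET0 = 0.0023 * 10.7 * 34.8 * 4.690416

4.0170 mm/day


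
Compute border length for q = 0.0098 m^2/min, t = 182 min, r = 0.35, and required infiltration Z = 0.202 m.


L = q*t/((1+r)*Z)
L = 0.0098*182/((1+0.35)*0.202)
L = 1.7836/0.2727

6.5405 m


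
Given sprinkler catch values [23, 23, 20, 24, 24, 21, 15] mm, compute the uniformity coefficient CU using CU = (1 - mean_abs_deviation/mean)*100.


mean = 21.428571 mm
MAD = 2.367347 mm
CU = (1 - 2.367347/21.428571)*100

88.9524 %


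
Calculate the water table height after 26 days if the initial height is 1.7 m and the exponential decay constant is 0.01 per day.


m = m0 * exp(-k*t)
m = 1.7 * exp(-0.01 * 26)
m = 1.7 * exp(-0.2600)

1.3108 m


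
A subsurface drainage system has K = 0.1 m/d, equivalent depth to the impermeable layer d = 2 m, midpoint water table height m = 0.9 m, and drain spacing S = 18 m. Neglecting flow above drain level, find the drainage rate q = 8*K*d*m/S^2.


q = 8*K*d*m/S^2
q = 8*0.1*2*0.9/18^2
q = 1.4400 / 324

0.0044 m/d


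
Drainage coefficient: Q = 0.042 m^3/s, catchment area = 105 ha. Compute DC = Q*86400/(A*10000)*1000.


DC = Q * 86400 / (A * 10000) * 1000
DC = 0.042 * 86400 / (105 * 10000) * 1000
DC = 3628800.0000 / 1050000

3.4560 mm/day


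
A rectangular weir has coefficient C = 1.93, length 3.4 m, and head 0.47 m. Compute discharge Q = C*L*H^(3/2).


Q = C * L * H^(3/2) = 1.93 * 3.4 * 0.47^1.5 = 1.93 * 3.4 * 0.322216

2.1144 m^3/s


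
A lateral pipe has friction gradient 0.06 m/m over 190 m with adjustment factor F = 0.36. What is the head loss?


hf = J * L * F = 0.06 * 190 * 0.36 = 4.1040 m

4.1040 m


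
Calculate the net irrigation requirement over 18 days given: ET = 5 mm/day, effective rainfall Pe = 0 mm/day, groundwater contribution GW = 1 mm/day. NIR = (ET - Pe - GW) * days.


Daily deficit = ET - Pe - GW = 5 - 0 - 1 = 4 mm/day
NIR = 4 * 18 = 72 mm

72.0000 mm


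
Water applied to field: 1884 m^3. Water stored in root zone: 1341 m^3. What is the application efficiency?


Ea = V_root / V_field * 100 = 1341 / 1884 * 100 = 71.1783%

71.1783 %


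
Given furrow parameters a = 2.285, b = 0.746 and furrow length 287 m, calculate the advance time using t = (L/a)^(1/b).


t = (L/a)^(1/b)
t = (287/2.285)^(1/0.746)
t = 125.601751^(1/0.746)

651.1292 min


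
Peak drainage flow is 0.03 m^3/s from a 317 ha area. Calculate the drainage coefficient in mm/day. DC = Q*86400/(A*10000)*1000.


DC = Q * 86400 / (A * 10000) * 1000
DC = 0.03 * 86400 / (317 * 10000) * 1000
DC = 2592000.0000 / 3170000

0.8177 mm/day


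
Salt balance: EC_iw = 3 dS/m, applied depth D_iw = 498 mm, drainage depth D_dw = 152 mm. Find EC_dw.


EC_dw = EC_iw * D_iw / D_dw
EC_dw = 3 * 498 / 152
EC_dw = 1494 / 152

9.8289 dS/m


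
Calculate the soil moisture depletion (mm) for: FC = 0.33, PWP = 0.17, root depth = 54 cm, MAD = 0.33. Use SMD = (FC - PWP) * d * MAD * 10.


SMD = (FC - PWP) * d * MAD * 10
SMD = (0.33 - 0.17) * 54 * 0.33 * 10
SMD = 0.1600 * 54 * 0.33 * 10

28.5120 mm


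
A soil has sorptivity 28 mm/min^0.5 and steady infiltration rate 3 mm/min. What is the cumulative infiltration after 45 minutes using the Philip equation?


F = S*sqrt(t) + A*t
F = 28*sqrt(45) + 3*45
F = 28*6.708204 + 135

322.8297 mm


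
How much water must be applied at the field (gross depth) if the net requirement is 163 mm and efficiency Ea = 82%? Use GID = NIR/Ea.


Ea = 82% = 0.82
GID = NIR / Ea = 163 / 0.82 = 198.7805 mm

198.7805 mm


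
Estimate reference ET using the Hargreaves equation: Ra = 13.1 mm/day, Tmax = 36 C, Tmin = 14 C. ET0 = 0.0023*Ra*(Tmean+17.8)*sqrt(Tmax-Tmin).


Tmean = (Tmax + Tmin)/2 = (36 + 14)/2 = 25.0
ET0 = 0.0023 * 13.1 * (25.0 + 17.8) * sqrt(36 - 14)
ET0 = 0.0023 * 13.1 * 42.8 * 4.690416

6.0486 mm/day


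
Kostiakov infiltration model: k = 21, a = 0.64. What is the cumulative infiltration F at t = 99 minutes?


F = k * t^a = 21 * 99^0.64
F = 21 * 18.932437

397.5812 mm


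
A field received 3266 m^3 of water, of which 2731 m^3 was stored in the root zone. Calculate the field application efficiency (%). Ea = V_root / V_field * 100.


Ea = V_root / V_field * 100 = 2731 / 3266 * 100 = 83.6191%

83.6191 %


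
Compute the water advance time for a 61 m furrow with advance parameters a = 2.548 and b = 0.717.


t = (L/a)^(1/b)
t = (61/2.548)^(1/0.717)
t = 23.940345^(1/0.717)

83.8443 min


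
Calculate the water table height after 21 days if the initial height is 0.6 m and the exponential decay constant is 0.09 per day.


m = m0 * exp(-k*t)
m = 0.6 * exp(-0.09 * 21)
m = 0.6 * exp(-1.8900)

0.0906 m


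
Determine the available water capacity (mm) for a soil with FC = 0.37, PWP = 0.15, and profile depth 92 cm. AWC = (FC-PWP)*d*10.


AWC = (FC - PWP) * d * 10
AWC = (0.37 - 0.15) * 92 * 10
AWC = 0.2200 * 92 * 10

202.4000 mm


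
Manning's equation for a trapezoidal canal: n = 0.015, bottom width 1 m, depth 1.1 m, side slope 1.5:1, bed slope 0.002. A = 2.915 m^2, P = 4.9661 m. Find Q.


R = A/P = 2.915/4.9661 = 0.586980
Q = (1/0.015) * 2.915 * 0.586980^(2/3) * 0.002^0.5

6.0927 m^3/s


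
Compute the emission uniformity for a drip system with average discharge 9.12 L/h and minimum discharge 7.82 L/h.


EU = (q_min/q_avg)*100 = (7.82/9.12)*100 = 85.7456%

85.7456 %


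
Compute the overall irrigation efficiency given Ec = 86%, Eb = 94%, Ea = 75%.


Ec = 0.86, Eb = 0.94, Ea = 0.75
E = 0.86 * 0.94 * 0.75 * 100 = 60.6300%

60.6300 %


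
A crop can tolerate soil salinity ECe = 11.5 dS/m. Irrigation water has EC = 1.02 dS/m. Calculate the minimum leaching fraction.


LR = ECiw / (5*ECe - ECiw)
LR = 1.02 / (5*11.5 - 1.02)
LR = 1.02 / 56.4800

0.0181


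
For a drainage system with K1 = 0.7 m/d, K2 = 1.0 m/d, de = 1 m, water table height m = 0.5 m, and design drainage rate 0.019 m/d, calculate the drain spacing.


S^2 = 8*K2*de*m/q + 4*K1*m^2/q
S^2 = 8*1.0*1*0.5/0.019 + 4*0.7*0.5^2/0.019
S = sqrt(247.3684)

15.7279 m


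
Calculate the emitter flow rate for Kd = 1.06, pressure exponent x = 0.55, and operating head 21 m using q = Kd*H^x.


q = Kd * H^x = 1.06 * 21^0.55 = 1.06 * 5.336059

5.6562 L/h


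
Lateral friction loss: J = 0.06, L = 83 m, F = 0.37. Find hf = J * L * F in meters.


hf = J * L * F = 0.06 * 83 * 0.37 = 1.8426 m

1.8426 m


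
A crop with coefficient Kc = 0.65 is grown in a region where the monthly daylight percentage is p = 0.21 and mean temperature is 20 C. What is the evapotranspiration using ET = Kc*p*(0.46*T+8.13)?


ET = Kc * p * (0.46*T + 8.13)
ET = 0.65 * 0.21 * (0.46*20 + 8.13)
ET = 0.65 * 0.21 * 17.3300

2.3655 mm/day


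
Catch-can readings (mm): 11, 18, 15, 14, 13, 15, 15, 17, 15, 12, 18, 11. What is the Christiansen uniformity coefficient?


mean = 14.500000 mm
MAD = 1.916667 mm
CU = (1 - 1.916667/14.500000)*100

86.7816 %


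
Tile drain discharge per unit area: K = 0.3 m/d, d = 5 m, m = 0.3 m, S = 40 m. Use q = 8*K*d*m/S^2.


q = 8*K*d*m/S^2
q = 8*0.3*5*0.3/40^2
q = 3.6000 / 1600

0.0022 m/d


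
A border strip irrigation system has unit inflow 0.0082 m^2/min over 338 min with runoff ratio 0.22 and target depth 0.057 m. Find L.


L = q*t/((1+r)*Z)
L = 0.0082*338/((1+0.22)*0.057)
L = 2.7716/0.06954

39.8562 m


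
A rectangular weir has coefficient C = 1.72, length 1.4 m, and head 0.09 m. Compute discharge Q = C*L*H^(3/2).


Q = C * L * H^(3/2) = 1.72 * 1.4 * 0.09^1.5 = 1.72 * 1.4 * 0.027000

0.0650 m^3/s


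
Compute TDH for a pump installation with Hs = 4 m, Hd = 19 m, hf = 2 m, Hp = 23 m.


TDH = Hs + Hd + hf + Hp = 4 + 19 + 2 + 23 = 48

48 m


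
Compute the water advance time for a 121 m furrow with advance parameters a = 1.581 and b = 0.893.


t = (L/a)^(1/b)
t = (121/1.581)^(1/0.893)
t = 76.533839^(1/0.893)

128.7000 min


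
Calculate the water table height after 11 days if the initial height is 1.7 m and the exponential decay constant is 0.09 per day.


m = m0 * exp(-k*t)
m = 1.7 * exp(-0.09 * 11)
m = 1.7 * exp(-0.9900)

0.6317 m


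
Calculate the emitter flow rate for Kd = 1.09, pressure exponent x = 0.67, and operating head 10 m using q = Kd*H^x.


q = Kd * H^x = 1.09 * 10^0.67 = 1.09 * 4.677351

5.0983 L/h


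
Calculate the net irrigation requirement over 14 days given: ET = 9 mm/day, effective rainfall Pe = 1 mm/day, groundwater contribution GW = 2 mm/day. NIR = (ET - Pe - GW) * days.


Daily deficit = ET - Pe - GW = 9 - 1 - 2 = 6 mm/day
NIR = 6 * 14 = 84 mm

84.0000 mm


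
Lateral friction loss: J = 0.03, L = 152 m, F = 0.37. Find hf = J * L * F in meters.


hf = J * L * F = 0.03 * 152 * 0.37 = 1.6872 m

1.6872 m


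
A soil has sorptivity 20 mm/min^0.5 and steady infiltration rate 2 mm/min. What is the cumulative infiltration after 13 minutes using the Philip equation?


F = S*sqrt(t) + A*t
F = 20*sqrt(13) + 2*13
F = 20*3.605551 + 26

98.1110 mm


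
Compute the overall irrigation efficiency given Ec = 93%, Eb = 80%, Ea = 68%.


Ec = 0.93, Eb = 0.8, Ea = 0.68
E = 0.93 * 0.8 * 0.68 * 100 = 50.5920%

50.5920 %


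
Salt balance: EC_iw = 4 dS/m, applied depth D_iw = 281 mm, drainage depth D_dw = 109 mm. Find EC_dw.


EC_dw = EC_iw * D_iw / D_dw
EC_dw = 4 * 281 / 109
EC_dw = 1124 / 109

10.3119 dS/m


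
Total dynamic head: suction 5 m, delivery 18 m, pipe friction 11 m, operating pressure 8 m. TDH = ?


TDH = Hs + Hd + hf + Hp = 5 + 18 + 11 + 8 = 42

42 m


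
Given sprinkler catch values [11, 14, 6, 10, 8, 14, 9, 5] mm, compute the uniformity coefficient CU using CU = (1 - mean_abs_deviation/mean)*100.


mean = 9.625000 mm
MAD = 2.625000 mm
CU = (1 - 2.625000/9.625000)*100

72.7273 %


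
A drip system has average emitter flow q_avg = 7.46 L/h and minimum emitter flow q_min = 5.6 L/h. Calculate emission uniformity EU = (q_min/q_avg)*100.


EU = (q_min/q_avg)*100 = (5.6/7.46)*100 = 75.0670%

75.0670 %


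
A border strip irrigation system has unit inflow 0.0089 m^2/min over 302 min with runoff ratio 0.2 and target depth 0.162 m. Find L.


L = q*t/((1+r)*Z)
L = 0.0089*302/((1+0.2)*0.162)
L = 2.6878/0.1944

13.8261 m


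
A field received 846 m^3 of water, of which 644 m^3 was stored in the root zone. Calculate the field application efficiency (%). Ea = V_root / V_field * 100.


Ea = V_root / V_field * 100 = 644 / 846 * 100 = 76.1229%

76.1229 %


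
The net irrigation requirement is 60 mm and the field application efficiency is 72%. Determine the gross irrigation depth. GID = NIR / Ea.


Ea = 72% = 0.72
GID = NIR / Ea = 60 / 0.72 = 83.3333 mm

83.3333 mm


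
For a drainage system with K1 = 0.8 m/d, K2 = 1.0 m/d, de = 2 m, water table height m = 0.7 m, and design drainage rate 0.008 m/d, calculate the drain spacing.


S^2 = 8*K2*de*m/q + 4*K1*m^2/q
S^2 = 8*1.0*2*0.7/0.008 + 4*0.8*0.7^2/0.008
S = sqrt(1596.0000)

39.9500 m


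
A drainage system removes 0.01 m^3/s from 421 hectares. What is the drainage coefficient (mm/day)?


DC = Q * 86400 / (A * 10000) * 1000
DC = 0.01 * 86400 / (421 * 10000) * 1000
DC = 864000.0000 / 4210000

0.2052 mm/day


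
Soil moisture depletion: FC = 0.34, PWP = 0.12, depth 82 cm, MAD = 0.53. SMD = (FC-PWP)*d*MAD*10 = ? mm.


SMD = (FC - PWP) * d * MAD * 10
SMD = (0.34 - 0.12) * 82 * 0.53 * 10
SMD = 0.2200 * 82 * 0.53 * 10

95.6120 mm


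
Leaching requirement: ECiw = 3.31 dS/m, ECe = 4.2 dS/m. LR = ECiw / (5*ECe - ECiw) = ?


LR = ECiw / (5*ECe - ECiw)
LR = 3.31 / (5*4.2 - 3.31)
LR = 3.31 / 17.6900

0.1871


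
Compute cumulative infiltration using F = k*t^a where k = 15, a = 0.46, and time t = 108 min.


F = k * t^a = 15 * 108^0.46
F = 15 * 8.617374

129.2606 mm


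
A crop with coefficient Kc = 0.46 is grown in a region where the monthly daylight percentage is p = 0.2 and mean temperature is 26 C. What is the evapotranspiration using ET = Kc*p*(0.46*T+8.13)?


ET = Kc * p * (0.46*T + 8.13)
ET = 0.46 * 0.2 * (0.46*26 + 8.13)
ET = 0.46 * 0.2 * 20.0900

1.8483 mm/day


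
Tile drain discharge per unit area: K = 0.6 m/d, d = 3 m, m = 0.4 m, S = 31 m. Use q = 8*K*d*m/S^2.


q = 8*K*d*m/S^2
q = 8*0.6*3*0.4/31^2
q = 5.7600 / 961

0.0060 m/d


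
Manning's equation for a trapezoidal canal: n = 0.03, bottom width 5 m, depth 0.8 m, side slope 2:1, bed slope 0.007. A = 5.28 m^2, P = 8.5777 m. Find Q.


R = A/P = 5.28/8.5777 = 0.615550
Q = (1/0.03) * 5.28 * 0.615550^(2/3) * 0.007^0.5

10.6554 m^3/s


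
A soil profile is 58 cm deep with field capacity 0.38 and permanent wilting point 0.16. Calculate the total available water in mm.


AWC = (FC - PWP) * d * 10
AWC = (0.38 - 0.16) * 58 * 10
AWC = 0.2200 * 58 * 10

127.6000 mm


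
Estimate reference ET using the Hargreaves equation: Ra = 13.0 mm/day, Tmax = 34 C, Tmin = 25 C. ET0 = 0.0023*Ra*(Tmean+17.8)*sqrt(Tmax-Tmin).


Tmean = (Tmax + Tmin)/2 = (34 + 25)/2 = 29.5
ET0 = 0.0023 * 13.0 * (29.5 + 17.8) * sqrt(34 - 25)
ET0 = 0.0023 * 13.0 * 47.3 * 3.000000

4.2428 mm/day


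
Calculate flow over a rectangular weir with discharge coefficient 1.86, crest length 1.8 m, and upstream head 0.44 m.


Q = C * L * H^(3/2) = 1.86 * 1.8 * 0.44^1.5 = 1.86 * 1.8 * 0.291863

0.9772 m^3/s


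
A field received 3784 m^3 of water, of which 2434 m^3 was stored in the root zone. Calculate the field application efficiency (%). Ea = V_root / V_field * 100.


Ea = V_root / V_field * 100 = 2434 / 3784 * 100 = 64.3235%

64.3235 %


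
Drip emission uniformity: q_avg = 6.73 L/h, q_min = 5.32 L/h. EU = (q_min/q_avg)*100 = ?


EU = (q_min/q_avg)*100 = (5.32/6.73)*100 = 79.0490%

79.0490 %


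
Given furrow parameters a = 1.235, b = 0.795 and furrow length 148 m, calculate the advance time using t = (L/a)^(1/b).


t = (L/a)^(1/b)
t = (148/1.235)^(1/0.795)
t = 119.838057^(1/0.795)

411.7035 min


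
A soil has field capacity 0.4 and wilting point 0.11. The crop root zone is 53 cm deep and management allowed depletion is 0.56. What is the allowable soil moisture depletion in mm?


SMD = (FC - PWP) * d * MAD * 10
SMD = (0.4 - 0.11) * 53 * 0.56 * 10
SMD = 0.2900 * 53 * 0.56 * 10

86.0720 mm


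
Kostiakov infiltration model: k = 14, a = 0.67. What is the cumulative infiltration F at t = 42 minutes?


F = k * t^a = 14 * 42^0.67
F = 14 * 12.234241

171.2794 mm


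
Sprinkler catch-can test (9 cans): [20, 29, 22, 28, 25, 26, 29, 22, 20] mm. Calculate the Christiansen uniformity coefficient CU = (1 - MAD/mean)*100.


mean = 24.555556 mm
MAD = 3.160494 mm
CU = (1 - 3.160494/24.555556)*100

87.1292 %


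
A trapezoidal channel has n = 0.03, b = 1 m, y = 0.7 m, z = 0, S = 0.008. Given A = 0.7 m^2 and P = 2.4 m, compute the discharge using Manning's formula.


R = A/P = 0.7/2.4 = 0.291667
Q = (1/0.03) * 0.7 * 0.291667^(2/3) * 0.008^0.5

0.9179 m^3/s


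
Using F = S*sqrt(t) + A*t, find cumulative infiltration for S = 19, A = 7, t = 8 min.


F = S*sqrt(t) + A*t
F = 19*sqrt(8) + 7*8
F = 19*2.828427 + 56

109.7401 mm


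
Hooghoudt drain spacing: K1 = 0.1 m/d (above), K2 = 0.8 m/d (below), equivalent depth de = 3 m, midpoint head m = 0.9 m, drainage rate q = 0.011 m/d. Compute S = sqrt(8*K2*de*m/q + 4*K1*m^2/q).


S^2 = 8*K2*de*m/q + 4*K1*m^2/q
S^2 = 8*0.8*3*0.9/0.011 + 4*0.1*0.9^2/0.011
S = sqrt(1600.3636)

40.0045 m


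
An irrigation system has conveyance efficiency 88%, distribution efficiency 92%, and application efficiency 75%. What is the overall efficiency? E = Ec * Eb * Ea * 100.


Ec = 0.88, Eb = 0.92, Ea = 0.75
E = 0.88 * 0.92 * 0.75 * 100 = 60.7200%

60.7200 %


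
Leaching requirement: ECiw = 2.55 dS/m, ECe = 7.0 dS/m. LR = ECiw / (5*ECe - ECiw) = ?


LR = ECiw / (5*ECe - ECiw)
LR = 2.55 / (5*7.0 - 2.55)
LR = 2.55 / 32.4500

0.0786


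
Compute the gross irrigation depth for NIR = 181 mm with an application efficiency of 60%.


Ea = 60% = 0.6
GID = NIR / Ea = 181 / 0.6 = 301.6667 mm

301.6667 mm


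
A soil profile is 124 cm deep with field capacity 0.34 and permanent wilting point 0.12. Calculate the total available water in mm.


AWC = (FC - PWP) * d * 10
AWC = (0.34 - 0.12) * 124 * 10
AWC = 0.2200 * 124 * 10

272.8000 mm


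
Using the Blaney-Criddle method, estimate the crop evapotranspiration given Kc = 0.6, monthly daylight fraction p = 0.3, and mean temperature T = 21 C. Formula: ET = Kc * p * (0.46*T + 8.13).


ET = Kc * p * (0.46*T + 8.13)
ET = 0.6 * 0.3 * (0.46*21 + 8.13)
ET = 0.6 * 0.3 * 17.7900

3.2022 mm/day


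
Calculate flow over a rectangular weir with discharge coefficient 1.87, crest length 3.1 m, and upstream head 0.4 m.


Q = C * L * H^(3/2) = 1.87 * 3.1 * 0.4^1.5 = 1.87 * 3.1 * 0.252982

1.4665 m^3/s


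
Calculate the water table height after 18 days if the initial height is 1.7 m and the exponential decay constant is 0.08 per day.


m = m0 * exp(-k*t)
m = 1.7 * exp(-0.08 * 18)
m = 1.7 * exp(-1.4400)

0.4028 m


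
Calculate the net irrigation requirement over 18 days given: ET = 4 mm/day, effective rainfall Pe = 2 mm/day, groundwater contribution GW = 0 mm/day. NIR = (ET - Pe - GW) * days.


Daily deficit = ET - Pe - GW = 4 - 2 - 0 = 2 mm/day
NIR = 2 * 18 = 36 mm

36.0000 mm


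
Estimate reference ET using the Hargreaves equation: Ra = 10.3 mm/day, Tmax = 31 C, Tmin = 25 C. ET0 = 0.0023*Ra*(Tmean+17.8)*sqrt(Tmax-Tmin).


Tmean = (Tmax + Tmin)/2 = (31 + 25)/2 = 28.0
ET0 = 0.0023 * 10.3 * (28.0 + 17.8) * sqrt(31 - 25)
ET0 = 0.0023 * 10.3 * 45.8 * 2.449490

2.6577 mm/day


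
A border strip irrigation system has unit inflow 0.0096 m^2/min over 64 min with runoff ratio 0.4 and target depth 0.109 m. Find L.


L = q*t/((1+r)*Z)
L = 0.0096*64/((1+0.4)*0.109)
L = 0.6144/0.1526

4.0262 m


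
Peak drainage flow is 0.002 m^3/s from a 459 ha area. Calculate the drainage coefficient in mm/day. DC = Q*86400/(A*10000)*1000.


DC = Q * 86400 / (A * 10000) * 1000
DC = 0.002 * 86400 / (459 * 10000) * 1000
DC = 172800.0000 / 4590000

0.0376 mm/day


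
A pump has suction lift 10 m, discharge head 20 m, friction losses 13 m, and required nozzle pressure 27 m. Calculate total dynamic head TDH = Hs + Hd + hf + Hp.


TDH = Hs + Hd + hf + Hp = 10 + 20 + 13 + 27 = 70

70 m


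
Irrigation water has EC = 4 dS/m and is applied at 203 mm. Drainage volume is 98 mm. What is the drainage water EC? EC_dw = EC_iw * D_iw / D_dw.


EC_dw = EC_iw * D_iw / D_dw
EC_dw = 4 * 203 / 98
EC_dw = 812 / 98

8.2857 dS/m


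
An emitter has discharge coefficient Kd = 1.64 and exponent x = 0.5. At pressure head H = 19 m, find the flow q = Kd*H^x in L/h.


q = Kd * H^x = 1.64 * 19^0.5 = 1.64 * 4.358899

7.1486 L/h


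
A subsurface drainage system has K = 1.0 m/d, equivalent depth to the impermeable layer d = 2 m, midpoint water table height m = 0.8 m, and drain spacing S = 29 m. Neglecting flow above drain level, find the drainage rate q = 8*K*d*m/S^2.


q = 8*K*d*m/S^2
q = 8*1.0*2*0.8/29^2
q = 12.8000 / 841

0.0152 m/d


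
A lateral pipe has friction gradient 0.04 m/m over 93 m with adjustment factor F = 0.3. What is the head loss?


hf = J * L * F = 0.04 * 93 * 0.3 = 1.1160 m

1.1160 m


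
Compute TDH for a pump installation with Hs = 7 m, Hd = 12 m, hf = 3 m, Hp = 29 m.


TDH = Hs + Hd + hf + Hp = 7 + 12 + 3 + 29 = 51

51 m


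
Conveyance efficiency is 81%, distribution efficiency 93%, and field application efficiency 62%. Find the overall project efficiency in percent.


Ec = 0.81, Eb = 0.93, Ea = 0.62
E = 0.81 * 0.93 * 0.62 * 100 = 46.7046%

46.7046 %


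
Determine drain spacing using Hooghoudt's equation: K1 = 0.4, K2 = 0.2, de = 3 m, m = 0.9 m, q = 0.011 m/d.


S^2 = 8*K2*de*m/q + 4*K1*m^2/q
S^2 = 8*0.2*3*0.9/0.011 + 4*0.4*0.9^2/0.011
S = sqrt(510.5455)

22.5953 m


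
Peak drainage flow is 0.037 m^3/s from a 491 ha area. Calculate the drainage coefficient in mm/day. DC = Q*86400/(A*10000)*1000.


DC = Q * 86400 / (A * 10000) * 1000
DC = 0.037 * 86400 / (491 * 10000) * 1000
DC = 3196800.0000 / 4910000

0.6511 mm/day


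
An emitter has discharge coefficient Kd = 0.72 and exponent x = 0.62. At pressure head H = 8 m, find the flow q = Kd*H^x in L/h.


q = Kd * H^x = 0.72 * 8^0.62 = 0.72 * 3.630077

2.6137 L/h


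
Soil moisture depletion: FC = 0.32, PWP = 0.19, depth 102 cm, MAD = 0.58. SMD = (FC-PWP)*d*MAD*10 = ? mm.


SMD = (FC - PWP) * d * MAD * 10
SMD = (0.32 - 0.19) * 102 * 0.58 * 10
SMD = 0.1300 * 102 * 0.58 * 10

76.9080 mm


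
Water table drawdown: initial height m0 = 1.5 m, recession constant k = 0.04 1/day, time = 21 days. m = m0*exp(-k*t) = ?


m = m0 * exp(-k*t)
m = 1.5 * exp(-0.04 * 21)
m = 1.5 * exp(-0.8400)

0.6476 m


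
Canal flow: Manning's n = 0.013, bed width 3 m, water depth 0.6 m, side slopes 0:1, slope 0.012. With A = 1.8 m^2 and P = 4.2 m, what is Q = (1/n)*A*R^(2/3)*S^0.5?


R = A/P = 1.8/4.2 = 0.428571
Q = (1/0.013) * 1.8 * 0.428571^(2/3) * 0.012^0.5

8.6219 m^3/s


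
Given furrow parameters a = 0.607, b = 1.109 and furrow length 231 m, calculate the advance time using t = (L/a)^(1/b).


t = (L/a)^(1/b)
t = (231/0.607)^(1/1.109)
t = 380.560132^(1/1.109)

212.2276 min


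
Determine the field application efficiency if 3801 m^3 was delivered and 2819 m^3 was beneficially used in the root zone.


Ea = V_root / V_field * 100 = 2819 / 3801 * 100 = 74.1647%

74.1647 %


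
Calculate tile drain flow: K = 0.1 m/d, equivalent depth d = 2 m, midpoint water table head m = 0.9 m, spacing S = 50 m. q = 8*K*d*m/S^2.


q = 8*K*d*m/S^2
q = 8*0.1*2*0.9/50^2
q = 1.4400 / 2500

5.7600e-04 m/d


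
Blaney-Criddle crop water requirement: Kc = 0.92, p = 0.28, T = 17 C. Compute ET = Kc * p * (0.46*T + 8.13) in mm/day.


ET = Kc * p * (0.46*T + 8.13)
ET = 0.92 * 0.28 * (0.46*17 + 8.13)
ET = 0.92 * 0.28 * 15.9500

4.1087 mm/day


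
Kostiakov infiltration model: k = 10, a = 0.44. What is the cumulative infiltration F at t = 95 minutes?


F = k * t^a = 10 * 95^0.44
F = 10 * 7.416490

74.1649 mm


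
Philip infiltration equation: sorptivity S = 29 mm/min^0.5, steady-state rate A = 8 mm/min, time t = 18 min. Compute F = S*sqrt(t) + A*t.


F = S*sqrt(t) + A*t
F = 29*sqrt(18) + 8*18
F = 29*4.242641 + 144

267.0366 mm


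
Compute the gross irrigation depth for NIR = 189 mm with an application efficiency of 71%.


Ea = 71% = 0.71
GID = NIR / Ea = 189 / 0.71 = 266.1972 mm

266.1972 mm


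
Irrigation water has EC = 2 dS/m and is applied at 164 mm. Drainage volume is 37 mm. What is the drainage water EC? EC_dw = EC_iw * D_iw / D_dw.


EC_dw = EC_iw * D_iw / D_dw
EC_dw = 2 * 164 / 37
EC_dw = 328 / 37

8.8649 dS/m


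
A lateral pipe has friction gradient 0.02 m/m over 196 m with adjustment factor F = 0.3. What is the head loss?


hf = J * L * F = 0.02 * 196 * 0.3 = 1.1760 m

1.1760 m


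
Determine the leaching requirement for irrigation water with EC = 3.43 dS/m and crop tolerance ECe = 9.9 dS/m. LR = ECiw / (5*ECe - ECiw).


LR = ECiw / (5*ECe - ECiw)
LR = 3.43 / (5*9.9 - 3.43)
LR = 3.43 / 46.0700

0.0745


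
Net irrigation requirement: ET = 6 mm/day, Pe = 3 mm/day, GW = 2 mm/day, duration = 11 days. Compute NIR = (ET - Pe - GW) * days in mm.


Daily deficit = ET - Pe - GW = 6 - 3 - 2 = 1 mm/day
NIR = 1 * 11 = 11 mm

11.0000 mm


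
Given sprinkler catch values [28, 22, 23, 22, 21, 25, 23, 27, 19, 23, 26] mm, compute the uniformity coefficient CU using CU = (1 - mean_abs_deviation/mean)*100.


mean = 23.545455 mm
MAD = 2.148760 mm
CU = (1 - 2.148760/23.545455)*100

90.8740 %


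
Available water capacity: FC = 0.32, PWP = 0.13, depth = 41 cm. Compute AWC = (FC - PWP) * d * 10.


AWC = (FC - PWP) * d * 10
AWC = (0.32 - 0.13) * 41 * 10
AWC = 0.1900 * 41 * 10

77.9000 mm


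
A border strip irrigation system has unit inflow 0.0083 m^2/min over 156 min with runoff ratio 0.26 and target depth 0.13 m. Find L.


L = q*t/((1+r)*Z)
L = 0.0083*156/((1+0.26)*0.13)
L = 1.2948/0.1638

7.9048 m


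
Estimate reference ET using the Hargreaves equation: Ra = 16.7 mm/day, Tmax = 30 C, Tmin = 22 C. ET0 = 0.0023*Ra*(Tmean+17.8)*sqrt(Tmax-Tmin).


Tmean = (Tmax + Tmin)/2 = (30 + 22)/2 = 26.0
ET0 = 0.0023 * 16.7 * (26.0 + 17.8) * sqrt(30 - 22)
ET0 = 0.0023 * 16.7 * 43.8 * 2.828427

4.7584 mm/day


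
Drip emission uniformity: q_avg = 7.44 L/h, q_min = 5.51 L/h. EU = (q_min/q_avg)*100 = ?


EU = (q_min/q_avg)*100 = (5.51/7.44)*100 = 74.0591%

74.0591 %


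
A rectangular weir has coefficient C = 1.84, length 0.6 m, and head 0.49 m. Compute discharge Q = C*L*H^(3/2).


Q = C * L * H^(3/2) = 1.84 * 0.6 * 0.49^1.5 = 1.84 * 0.6 * 0.343000

0.3787 m^3/s


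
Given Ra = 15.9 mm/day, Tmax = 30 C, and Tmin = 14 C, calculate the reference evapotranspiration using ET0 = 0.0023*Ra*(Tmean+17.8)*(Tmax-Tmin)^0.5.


Tmean = (Tmax + Tmin)/2 = (30 + 14)/2 = 22.0
ET0 = 0.0023 * 15.9 * (22.0 + 17.8) * sqrt(30 - 14)
ET0 = 0.0023 * 15.9 * 39.8 * 4.000000

5.8219 mm/day


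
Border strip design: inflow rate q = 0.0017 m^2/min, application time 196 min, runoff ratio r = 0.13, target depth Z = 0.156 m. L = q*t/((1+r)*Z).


L = q*t/((1+r)*Z)
L = 0.0017*196/((1+0.13)*0.156)
L = 0.3332/0.17628

1.8902 m


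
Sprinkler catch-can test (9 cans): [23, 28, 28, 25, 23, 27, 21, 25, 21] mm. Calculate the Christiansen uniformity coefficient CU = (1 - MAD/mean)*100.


mean = 24.555556 mm
MAD = 2.271605 mm
CU = (1 - 2.271605/24.555556)*100

90.7491 %


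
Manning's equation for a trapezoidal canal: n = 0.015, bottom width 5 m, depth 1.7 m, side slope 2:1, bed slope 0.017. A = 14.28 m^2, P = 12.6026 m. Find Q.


R = A/P = 14.28/12.6026 = 1.133100
Q = (1/0.015) * 14.28 * 1.133100^(2/3) * 0.017^0.5

134.9088 m^3/s


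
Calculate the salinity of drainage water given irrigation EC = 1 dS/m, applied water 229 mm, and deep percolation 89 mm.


EC_dw = EC_iw * D_iw / D_dw
EC_dw = 1 * 229 / 89
EC_dw = 229 / 89

2.5730 dS/m


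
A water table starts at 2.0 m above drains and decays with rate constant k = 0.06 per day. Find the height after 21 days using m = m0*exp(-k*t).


m = m0 * exp(-k*t)
m = 2.0 * exp(-0.06 * 21)
m = 2.0 * exp(-1.2600)

0.5673 m


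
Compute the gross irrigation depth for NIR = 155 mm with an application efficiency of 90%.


Ea = 90% = 0.9
GID = NIR / Ea = 155 / 0.9 = 172.2222 mm

172.2222 mm


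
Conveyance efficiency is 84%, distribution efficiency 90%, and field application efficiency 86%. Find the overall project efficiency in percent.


Ec = 0.84, Eb = 0.9, Ea = 0.86
E = 0.84 * 0.9 * 0.86 * 100 = 65.0160%

65.0160 %


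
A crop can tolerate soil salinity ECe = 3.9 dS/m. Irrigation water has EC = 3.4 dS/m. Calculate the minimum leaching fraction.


LR = ECiw / (5*ECe - ECiw)
LR = 3.4 / (5*3.9 - 3.4)
LR = 3.4 / 16.1000

0.2112


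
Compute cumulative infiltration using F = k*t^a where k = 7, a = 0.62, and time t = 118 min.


F = k * t^a = 7 * 118^0.62
F = 7 * 19.256034

134.7922 mm


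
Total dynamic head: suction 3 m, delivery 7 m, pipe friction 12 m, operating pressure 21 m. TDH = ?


TDH = Hs + Hd + hf + Hp = 3 + 7 + 12 + 21 = 43

43 m


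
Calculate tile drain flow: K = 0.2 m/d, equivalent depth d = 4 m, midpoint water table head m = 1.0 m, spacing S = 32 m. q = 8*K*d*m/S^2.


q = 8*K*d*m/S^2
q = 8*0.2*4*1.0/32^2
q = 6.4000 / 1024

0.0063 m/d


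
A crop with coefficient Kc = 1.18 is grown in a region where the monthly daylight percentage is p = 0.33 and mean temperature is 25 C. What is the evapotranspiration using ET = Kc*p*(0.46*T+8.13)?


ET = Kc * p * (0.46*T + 8.13)
ET = 1.18 * 0.33 * (0.46*25 + 8.13)
ET = 1.18 * 0.33 * 19.6300

7.6439 mm/day


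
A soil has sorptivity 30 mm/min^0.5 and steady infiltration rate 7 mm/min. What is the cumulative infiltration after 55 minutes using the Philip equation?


F = S*sqrt(t) + A*t
F = 30*sqrt(55) + 7*55
F = 30*7.416198 + 385

607.4859 mm


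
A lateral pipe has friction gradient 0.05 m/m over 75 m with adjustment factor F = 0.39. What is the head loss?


hf = J * L * F = 0.05 * 75 * 0.39 = 1.4625 m

1.4625 m


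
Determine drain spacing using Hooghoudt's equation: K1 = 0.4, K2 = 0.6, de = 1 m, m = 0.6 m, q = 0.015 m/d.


S^2 = 8*K2*de*m/q + 4*K1*m^2/q
S^2 = 8*0.6*1*0.6/0.015 + 4*0.4*0.6^2/0.015
S = sqrt(230.4000)

15.1789 m
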